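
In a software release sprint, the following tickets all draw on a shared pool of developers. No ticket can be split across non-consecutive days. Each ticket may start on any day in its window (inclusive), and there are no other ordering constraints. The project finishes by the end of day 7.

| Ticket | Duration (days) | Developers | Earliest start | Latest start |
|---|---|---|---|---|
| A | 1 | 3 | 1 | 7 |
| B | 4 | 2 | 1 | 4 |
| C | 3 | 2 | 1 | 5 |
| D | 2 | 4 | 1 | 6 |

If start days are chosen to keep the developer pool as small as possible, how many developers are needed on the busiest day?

Early-start (A@1, B@1, C@1, D@1) gives peak 11: d1:11  d2:8  d3:4  d4:2  d5:0  d6:0  d7:0.
Shift B→2, C→2, D→6.
Schedule A@1, B@2, C@2, D@6: d1:3  d2:4  d3:4  d4:4  d5:2  d6:4  d7:4 — peak 4.
Total developer-days = 25 over 7 days ⇒ peak ≥ ⌈25/7⌉ = 4, so 4 is optimal.

4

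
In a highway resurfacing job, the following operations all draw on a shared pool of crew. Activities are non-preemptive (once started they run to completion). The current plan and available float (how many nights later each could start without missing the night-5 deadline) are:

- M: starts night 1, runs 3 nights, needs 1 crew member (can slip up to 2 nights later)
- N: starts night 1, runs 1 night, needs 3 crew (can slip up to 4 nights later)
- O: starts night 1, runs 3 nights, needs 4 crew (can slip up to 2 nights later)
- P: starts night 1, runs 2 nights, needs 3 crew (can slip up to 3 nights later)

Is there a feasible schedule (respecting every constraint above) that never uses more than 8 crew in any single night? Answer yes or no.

Schedule M@1, N@4, O@1, P@4: n1:5  n2:5  n3:5  n4:6  n5:3 — peak 6 ≤ 8.

yes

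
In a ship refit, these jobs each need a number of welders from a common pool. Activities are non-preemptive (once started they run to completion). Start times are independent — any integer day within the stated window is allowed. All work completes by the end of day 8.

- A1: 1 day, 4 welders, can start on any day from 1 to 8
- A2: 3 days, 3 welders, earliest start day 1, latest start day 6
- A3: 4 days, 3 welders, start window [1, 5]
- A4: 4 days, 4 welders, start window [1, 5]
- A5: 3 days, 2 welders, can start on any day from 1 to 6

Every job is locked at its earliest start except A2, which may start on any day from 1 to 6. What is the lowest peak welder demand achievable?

A2@1: d1:16  d2:12  d3:12  d4:7  d5:0  d6:0  d7:0  d8:0 → peak 16
A2@2: d1:13  d2:12  d3:12  d4:10  d5:0  d6:0  d7:0  d8:0 → peak 13
A2@3: d1:13  d2:9  d3:12  d4:10  d5:3  d6:0  d7:0  d8:0 → peak 13
A2@4: d1:13  d2:9  d3:9  d4:10  d5:3  d6:3  d7:0  d8:0 → peak 13
A2@5: d1:13  d2:9  d3:9  d4:7  d5:3  d6:3  d7:3  d8:0 → peak 13
A2@6: d1:13  d2:9  d3:9  d4:7  d5:0  d6:3  d7:3  d8:3 → peak 13
Best is A2@2, peak 13.

13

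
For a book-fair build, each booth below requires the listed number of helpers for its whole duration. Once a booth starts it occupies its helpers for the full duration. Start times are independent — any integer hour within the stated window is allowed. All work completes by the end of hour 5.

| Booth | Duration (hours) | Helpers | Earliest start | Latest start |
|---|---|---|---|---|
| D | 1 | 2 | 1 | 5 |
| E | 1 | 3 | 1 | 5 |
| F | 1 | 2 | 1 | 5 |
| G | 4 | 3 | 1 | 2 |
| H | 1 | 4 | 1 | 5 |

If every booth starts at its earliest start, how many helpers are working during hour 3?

3

At early start, hour 3 has: G.
Demand: 3 = 3.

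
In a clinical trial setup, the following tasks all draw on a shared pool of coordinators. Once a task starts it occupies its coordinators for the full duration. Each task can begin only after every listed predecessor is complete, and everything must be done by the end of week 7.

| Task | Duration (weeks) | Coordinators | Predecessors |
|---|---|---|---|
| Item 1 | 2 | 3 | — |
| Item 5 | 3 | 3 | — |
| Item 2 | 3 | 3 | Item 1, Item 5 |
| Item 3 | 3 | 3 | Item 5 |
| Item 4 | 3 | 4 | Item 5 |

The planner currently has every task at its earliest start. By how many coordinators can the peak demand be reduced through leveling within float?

0

Early-start peak: w1:6  w2:6  w3:3  w4:10  w5:10  w6:10  w7:0 ⇒ 10.
Leveled (Item 1@1, Item 5@1, Item 2@4, Item 3@4, Item 4@4): w1:6  w2:6  w3:3  w4:10  w5:10  w6:10  w7:0 ⇒ 10.
Reduction 10 − 10 = 0.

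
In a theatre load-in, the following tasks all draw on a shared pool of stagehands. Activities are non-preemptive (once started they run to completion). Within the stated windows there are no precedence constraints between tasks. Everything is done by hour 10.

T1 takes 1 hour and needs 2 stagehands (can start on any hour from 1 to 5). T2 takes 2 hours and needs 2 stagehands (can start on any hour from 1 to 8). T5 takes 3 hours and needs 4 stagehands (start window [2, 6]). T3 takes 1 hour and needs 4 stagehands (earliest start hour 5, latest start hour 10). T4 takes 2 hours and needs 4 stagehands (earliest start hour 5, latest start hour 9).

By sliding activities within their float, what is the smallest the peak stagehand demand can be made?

4

Early-start (T1@1, T2@1, T5@2, T3@5, T4@5) gives peak 8: h1:4  h2:6  h3:4  h4:4  h5:8  h6:4  h7:0  h8:0  h9:0  h10:0.
Shift T5→3, T3→6, T4→7.
Schedule T1@1, T2@1, T5@3, T3@6, T4@7: h1:4  h2:2  h3:4  h4:4  h5:4  h6:4  h7:4  h8:4  h9:0  h10:0 — peak 4.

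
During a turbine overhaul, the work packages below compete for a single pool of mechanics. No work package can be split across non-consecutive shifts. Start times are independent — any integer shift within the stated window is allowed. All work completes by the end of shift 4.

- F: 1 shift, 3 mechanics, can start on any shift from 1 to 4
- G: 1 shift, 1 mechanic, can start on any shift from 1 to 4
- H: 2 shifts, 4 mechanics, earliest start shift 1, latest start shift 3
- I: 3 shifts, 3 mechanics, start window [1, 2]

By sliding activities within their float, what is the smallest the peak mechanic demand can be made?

7

Early-start (F@1, G@1, H@1, I@1) gives peak 11: s1:11  s2:7  s3:3  s4:0.
Shift H→2.
Schedule F@1, G@1, H@2, I@1: s1:7  s2:7  s3:7  s4:0 — peak 7.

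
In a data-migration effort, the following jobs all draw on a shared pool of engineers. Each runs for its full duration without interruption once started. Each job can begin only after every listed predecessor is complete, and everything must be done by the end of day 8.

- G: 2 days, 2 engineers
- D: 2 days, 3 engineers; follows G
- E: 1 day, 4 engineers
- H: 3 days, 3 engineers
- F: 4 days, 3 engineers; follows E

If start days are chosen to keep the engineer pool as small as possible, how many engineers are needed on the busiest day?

6

Early-start (G@1, D@3, E@1, H@1, F@2) gives peak 9: d1:9  d2:8  d3:9  d4:6  d5:3  d6:0  d7:0  d8:0.
Shift H→2, F→5.
Schedule G@1, D@3, E@1, H@2, F@5: d1:6  d2:5  d3:6  d4:6  d5:3  d6:3  d7:3  d8:3 — peak 6.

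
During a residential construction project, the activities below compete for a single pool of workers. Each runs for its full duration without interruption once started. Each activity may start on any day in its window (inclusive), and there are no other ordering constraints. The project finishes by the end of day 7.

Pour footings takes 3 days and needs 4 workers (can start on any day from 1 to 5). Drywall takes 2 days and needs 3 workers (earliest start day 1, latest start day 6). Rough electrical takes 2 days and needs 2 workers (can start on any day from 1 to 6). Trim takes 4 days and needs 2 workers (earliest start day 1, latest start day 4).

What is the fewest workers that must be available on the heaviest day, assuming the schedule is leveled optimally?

5

Early-start (Pour footings@1, Drywall@1, Rough electrical@1, Trim@1) gives peak 11: d1:11  d2:11  d3:6  d4:2  d5:0  d6:0  d7:0.
Shift Drywall→4, Rough electrical→6, Trim→4.
Schedule Pour footings@1, Drywall@4, Rough electrical@6, Trim@4: d1:4  d2:4  d3:4  d4:5  d5:5  d6:4  d7:4 — peak 5.
Total worker-days = 30 over 7 days ⇒ peak ≥ ⌈30/7⌉ = 5, so 5 is optimal.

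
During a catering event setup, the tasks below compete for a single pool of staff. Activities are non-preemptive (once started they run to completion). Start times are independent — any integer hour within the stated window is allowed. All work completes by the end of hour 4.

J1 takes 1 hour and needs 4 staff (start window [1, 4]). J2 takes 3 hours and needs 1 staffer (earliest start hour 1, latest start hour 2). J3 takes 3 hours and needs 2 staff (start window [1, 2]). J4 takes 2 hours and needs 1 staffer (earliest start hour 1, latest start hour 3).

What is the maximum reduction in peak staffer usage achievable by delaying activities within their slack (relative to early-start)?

Early-start peak: h1:8  h2:4  h3:3  h4:0 ⇒ 8.
Leveled (J1@1, J2@2, J3@2, J4@2): h1:4  h2:4  h3:4  h4:3 ⇒ 4.
Reduction 8 − 4 = 4.

4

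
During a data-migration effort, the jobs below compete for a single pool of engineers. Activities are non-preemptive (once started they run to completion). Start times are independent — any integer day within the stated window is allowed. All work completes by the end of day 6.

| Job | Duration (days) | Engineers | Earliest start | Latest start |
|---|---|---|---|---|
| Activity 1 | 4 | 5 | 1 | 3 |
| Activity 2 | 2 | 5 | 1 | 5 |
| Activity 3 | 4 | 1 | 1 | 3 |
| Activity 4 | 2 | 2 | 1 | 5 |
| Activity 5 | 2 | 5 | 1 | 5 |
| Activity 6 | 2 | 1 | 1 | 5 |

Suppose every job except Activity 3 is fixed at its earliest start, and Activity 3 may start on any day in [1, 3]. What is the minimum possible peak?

18

Activity 3@1: d1:19  d2:19  d3:6  d4:6  d5:0  d6:0 → peak 19
Activity 3@2: d1:18  d2:19  d3:6  d4:6  d5:1  d6:0 → peak 19
Activity 3@3: d1:18  d2:18  d3:6  d4:6  d5:1  d6:1 → peak 18
Best is Activity 3@3, peak 18.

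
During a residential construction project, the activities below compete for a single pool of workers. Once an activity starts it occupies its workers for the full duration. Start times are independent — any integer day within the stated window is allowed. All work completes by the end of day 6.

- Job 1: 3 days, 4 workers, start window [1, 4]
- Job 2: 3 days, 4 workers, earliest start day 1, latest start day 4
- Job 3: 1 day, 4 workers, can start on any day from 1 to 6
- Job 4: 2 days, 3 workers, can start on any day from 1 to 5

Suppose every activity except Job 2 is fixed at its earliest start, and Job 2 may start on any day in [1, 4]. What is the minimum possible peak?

Job 2@1: d1:15  d2:11  d3:8  d4:0  d5:0  d6:0 → peak 15
Job 2@2: d1:11  d2:11  d3:8  d4:4  d5:0  d6:0 → peak 11
Job 2@3: d1:11  d2:7  d3:8  d4:4  d5:4  d6:0 → peak 11
Job 2@4: d1:11  d2:7  d3:4  d4:4  d5:4  d6:4 → peak 11
Best is Job 2@2, peak 11.

11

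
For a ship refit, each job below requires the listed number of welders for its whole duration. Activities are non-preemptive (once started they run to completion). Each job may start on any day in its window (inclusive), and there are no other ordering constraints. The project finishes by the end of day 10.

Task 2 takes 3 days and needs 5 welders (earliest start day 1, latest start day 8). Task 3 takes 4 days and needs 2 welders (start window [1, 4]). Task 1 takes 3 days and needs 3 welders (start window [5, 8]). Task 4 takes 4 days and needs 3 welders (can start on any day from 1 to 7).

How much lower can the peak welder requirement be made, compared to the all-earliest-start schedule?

Early-start peak: d1:10  d2:10  d3:10  d4:5  d5:3  d6:3  d7:3  d8:0  d9:0  d10:0 ⇒ 10.
Leveled (Task 2@1, Task 3@4, Task 1@8, Task 4@4): d1:5  d2:5  d3:5  d4:5  d5:5  d6:5  d7:5  d8:3  d9:3  d10:3 ⇒ 5.
Reduction 10 − 5 = 5.

5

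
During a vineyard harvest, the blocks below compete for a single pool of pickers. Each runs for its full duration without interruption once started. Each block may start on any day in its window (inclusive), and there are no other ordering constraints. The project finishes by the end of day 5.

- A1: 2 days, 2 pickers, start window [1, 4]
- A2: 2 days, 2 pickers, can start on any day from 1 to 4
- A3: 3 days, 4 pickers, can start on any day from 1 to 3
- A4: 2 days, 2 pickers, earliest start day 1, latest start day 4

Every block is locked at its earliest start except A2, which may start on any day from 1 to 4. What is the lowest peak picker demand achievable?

A2@1: d1:10  d2:10  d3:4  d4:0  d5:0 → peak 10
A2@2: d1:8  d2:10  d3:6  d4:0  d5:0 → peak 10
A2@3: d1:8  d2:8  d3:6  d4:2  d5:0 → peak 8
A2@4: d1:8  d2:8  d3:4  d4:2  d5:2 → peak 8
Best is A2@3, peak 8.

8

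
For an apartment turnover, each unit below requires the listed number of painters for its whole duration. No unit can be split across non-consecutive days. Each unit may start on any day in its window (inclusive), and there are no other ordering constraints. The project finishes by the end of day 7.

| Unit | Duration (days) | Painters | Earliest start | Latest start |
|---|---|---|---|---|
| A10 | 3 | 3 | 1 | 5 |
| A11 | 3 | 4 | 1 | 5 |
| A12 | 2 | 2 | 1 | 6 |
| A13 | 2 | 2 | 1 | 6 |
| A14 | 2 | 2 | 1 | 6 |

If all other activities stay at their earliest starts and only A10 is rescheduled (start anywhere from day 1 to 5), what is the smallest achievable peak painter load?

10

A10@1: d1:13  d2:13  d3:7  d4:0  d5:0  d6:0  d7:0 → peak 13
A10@2: d1:10  d2:13  d3:7  d4:3  d5:0  d6:0  d7:0 → peak 13
A10@3: d1:10  d2:10  d3:7  d4:3  d5:3  d6:0  d7:0 → peak 10
A10@4: d1:10  d2:10  d3:4  d4:3  d5:3  d6:3  d7:0 → peak 10
A10@5: d1:10  d2:10  d3:4  d4:0  d5:3  d6:3  d7:3 → peak 10
Best is A10@3, peak 10.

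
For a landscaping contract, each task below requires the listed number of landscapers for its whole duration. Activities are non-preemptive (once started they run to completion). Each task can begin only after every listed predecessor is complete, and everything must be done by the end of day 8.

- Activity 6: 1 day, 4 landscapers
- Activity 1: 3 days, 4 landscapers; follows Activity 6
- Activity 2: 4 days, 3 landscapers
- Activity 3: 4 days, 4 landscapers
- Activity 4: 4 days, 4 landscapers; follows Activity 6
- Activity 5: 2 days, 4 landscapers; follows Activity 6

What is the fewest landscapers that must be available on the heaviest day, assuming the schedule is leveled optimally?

11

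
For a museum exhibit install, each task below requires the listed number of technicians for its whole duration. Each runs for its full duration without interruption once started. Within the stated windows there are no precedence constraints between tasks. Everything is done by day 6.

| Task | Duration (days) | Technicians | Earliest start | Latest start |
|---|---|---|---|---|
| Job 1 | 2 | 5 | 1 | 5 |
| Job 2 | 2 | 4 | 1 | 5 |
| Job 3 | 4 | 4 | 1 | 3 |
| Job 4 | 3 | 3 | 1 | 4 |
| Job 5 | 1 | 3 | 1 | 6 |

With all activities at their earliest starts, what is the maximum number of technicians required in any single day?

19

Early-start schedule: Job 1@1, Job 2@1, Job 3@1, Job 4@1, Job 5@1.
Load per day: day 1: 19, day 2: 16, day 3: 7, day 4: 4, day 5: 0, day 6: 0.
Peak is 19.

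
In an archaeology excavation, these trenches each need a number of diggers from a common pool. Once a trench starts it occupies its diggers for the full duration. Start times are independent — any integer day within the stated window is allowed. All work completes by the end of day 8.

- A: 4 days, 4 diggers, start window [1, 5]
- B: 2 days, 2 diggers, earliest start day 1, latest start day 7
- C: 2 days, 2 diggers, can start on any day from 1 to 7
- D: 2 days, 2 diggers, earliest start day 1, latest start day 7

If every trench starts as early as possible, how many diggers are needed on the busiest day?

Early-start schedule: A@1, B@1, C@1, D@1.
Load per day: day 1: 10, day 2: 10, day 3: 4, day 4: 4, day 5: 0, day 6: 0, day 7: 0, day 8: 0.
Peak is 10.

10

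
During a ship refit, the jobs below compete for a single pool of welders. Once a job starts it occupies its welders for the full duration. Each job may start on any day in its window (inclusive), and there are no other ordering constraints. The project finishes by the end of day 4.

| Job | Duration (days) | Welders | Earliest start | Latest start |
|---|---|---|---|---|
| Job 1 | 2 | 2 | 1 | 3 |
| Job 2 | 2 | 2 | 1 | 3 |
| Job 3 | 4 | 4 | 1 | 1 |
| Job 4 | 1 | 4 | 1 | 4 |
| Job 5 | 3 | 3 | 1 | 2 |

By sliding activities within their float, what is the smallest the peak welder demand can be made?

10

Early-start (Job 1@1, Job 2@1, Job 3@1, Job 4@1, Job 5@1) gives peak 15: d1:15  d2:11  d3:7  d4:4.
Shift Job 2→3, Job 5→2.
Schedule Job 1@1, Job 2@3, Job 3@1, Job 4@1, Job 5@2: d1:10  d2:9  d3:9  d4:9 — peak 10.
Total welder-days = 37 over 4 days ⇒ peak ≥ ⌈37/4⌉ = 10, so 10 is optimal.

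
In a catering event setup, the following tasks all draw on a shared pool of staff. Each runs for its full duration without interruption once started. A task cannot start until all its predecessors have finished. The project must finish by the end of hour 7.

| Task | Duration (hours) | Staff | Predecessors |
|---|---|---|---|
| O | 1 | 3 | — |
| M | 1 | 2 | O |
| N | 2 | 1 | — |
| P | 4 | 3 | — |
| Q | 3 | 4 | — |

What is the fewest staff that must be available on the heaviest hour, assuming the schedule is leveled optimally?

Early-start (O@1, M@2, N@1, P@1, Q@1) gives peak 11: h1:11  h2:10  h3:7  h4:3  h5:0  h6:0  h7:0.
Shift N→2, Q→5.
Schedule O@1, M@2, N@2, P@1, Q@5: h1:6  h2:6  h3:4  h4:3  h5:4  h6:4  h7:4 — peak 6.

6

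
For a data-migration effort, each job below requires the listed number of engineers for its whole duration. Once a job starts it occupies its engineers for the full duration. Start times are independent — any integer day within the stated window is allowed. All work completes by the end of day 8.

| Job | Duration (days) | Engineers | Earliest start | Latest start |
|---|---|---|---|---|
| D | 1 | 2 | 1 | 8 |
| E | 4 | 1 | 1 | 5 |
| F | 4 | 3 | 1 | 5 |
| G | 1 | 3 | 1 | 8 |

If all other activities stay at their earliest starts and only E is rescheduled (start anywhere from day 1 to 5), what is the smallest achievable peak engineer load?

E@1: d1:9  d2:4  d3:4  d4:4  d5:0  d6:0  d7:0  d8:0 → peak 9
E@2: d1:8  d2:4  d3:4  d4:4  d5:1  d6:0  d7:0  d8:0 → peak 8
E@3: d1:8  d2:3  d3:4  d4:4  d5:1  d6:1  d7:0  d8:0 → peak 8
E@4: d1:8  d2:3  d3:3  d4:4  d5:1  d6:1  d7:1  d8:0 → peak 8
E@5: d1:8  d2:3  d3:3  d4:3  d5:1  d6:1  d7:1  d8:1 → peak 8
Best is E@2, peak 8.

8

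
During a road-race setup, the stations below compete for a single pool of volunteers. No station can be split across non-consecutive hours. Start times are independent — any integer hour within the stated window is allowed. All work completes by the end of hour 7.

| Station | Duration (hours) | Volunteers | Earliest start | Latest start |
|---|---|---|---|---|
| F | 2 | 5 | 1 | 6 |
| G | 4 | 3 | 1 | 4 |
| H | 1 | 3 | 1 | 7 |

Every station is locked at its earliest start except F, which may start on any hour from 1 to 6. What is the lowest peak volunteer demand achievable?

6

F@1: h1:11  h2:8  h3:3  h4:3  h5:0  h6:0  h7:0 → peak 11
F@2: h1:6  h2:8  h3:8  h4:3  h5:0  h6:0  h7:0 → peak 8
F@3: h1:6  h2:3  h3:8  h4:8  h5:0  h6:0  h7:0 → peak 8
F@4: h1:6  h2:3  h3:3  h4:8  h5:5  h6:0  h7:0 → peak 8
F@5: h1:6  h2:3  h3:3  h4:3  h5:5  h6:5  h7:0 → peak 6
F@6: h1:6  h2:3  h3:3  h4:3  h5:0  h6:5  h7:5 → peak 6
Best is F@5, peak 6.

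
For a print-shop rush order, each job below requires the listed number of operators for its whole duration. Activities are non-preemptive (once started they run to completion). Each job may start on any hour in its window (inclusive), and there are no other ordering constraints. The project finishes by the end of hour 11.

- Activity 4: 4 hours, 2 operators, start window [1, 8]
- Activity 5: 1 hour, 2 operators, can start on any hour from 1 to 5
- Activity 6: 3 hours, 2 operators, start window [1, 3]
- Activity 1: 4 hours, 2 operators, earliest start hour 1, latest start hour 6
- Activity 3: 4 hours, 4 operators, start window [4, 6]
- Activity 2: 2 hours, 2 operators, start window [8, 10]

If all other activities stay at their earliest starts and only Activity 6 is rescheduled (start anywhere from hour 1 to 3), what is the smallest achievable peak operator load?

8

Activity 6@1: h1:8  h2:6  h3:6  h4:8  h5:4  h6:4  h7:4  h8:2  h9:2  h10:0  h11:0 → peak 8
Activity 6@2: h1:6  h2:6  h3:6  h4:10  h5:4  h6:4  h7:4  h8:2  h9:2  h10:0  h11:0 → peak 10
Activity 6@3: h1:6  h2:4  h3:6  h4:10  h5:6  h6:4  h7:4  h8:2  h9:2  h10:0  h11:0 → peak 10
Best is Activity 6@1, peak 8.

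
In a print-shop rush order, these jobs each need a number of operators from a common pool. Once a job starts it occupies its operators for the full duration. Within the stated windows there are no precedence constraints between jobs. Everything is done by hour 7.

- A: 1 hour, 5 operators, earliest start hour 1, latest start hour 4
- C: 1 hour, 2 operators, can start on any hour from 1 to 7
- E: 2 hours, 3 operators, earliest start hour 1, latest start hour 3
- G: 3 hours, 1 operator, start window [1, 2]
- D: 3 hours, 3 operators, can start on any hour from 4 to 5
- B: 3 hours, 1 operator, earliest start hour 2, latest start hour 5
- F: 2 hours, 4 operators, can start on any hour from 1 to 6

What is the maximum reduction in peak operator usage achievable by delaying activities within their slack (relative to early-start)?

8

Early-start peak: h1:15  h2:9  h3:2  h4:4  h5:3  h6:3  h7:0 ⇒ 15.
Leveled (A@1, C@1, E@2, G@2, D@4, B@2, F@5): h1:7  h2:5  h3:5  h4:5  h5:7  h6:7  h7:0 ⇒ 7.
Reduction 15 − 7 = 8.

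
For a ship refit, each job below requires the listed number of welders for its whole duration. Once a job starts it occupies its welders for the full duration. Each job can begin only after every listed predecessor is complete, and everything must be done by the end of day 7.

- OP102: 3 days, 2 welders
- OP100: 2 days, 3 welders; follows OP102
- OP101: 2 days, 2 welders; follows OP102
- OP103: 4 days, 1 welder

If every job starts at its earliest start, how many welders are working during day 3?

At early start, day 3 has: OP102, OP103.
Demand: 2 + 1 = 3.

3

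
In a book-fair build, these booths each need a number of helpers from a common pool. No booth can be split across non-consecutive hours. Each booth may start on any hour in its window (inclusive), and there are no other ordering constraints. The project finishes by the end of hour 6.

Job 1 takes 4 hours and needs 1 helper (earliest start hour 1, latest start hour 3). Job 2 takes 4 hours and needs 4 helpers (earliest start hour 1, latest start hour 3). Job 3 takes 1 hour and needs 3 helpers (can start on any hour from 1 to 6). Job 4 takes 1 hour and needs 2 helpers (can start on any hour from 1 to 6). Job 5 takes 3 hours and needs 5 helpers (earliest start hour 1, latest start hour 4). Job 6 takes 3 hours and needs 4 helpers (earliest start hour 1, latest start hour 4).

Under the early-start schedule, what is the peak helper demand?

Early-start schedule: Job 1@1, Job 2@1, Job 3@1, Job 4@1, Job 5@1, Job 6@1.
Load per hour: hour 1: 19, hour 2: 14, hour 3: 14, hour 4: 5, hour 5: 0, hour 6: 0.
Peak is 19.

19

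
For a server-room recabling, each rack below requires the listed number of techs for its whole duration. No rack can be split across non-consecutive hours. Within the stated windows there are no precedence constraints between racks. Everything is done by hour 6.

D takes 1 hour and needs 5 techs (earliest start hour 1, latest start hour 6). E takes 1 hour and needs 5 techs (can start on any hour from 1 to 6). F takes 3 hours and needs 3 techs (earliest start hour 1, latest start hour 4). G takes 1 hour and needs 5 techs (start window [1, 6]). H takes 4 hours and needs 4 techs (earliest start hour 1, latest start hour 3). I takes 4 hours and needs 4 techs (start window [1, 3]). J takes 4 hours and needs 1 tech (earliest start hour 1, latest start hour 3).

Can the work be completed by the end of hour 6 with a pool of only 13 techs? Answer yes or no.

yes

Schedule D@1, E@1, F@2, G@2, H@2, I@3, J@3: h1:10  h2:12  h3:12  h4:12  h5:9  h6:5 — peak 12 ≤ 13.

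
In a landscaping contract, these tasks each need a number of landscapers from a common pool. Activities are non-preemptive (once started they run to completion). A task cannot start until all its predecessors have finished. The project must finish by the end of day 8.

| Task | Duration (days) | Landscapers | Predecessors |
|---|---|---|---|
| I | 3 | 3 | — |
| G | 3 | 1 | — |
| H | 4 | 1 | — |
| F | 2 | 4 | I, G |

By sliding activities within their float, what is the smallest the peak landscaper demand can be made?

4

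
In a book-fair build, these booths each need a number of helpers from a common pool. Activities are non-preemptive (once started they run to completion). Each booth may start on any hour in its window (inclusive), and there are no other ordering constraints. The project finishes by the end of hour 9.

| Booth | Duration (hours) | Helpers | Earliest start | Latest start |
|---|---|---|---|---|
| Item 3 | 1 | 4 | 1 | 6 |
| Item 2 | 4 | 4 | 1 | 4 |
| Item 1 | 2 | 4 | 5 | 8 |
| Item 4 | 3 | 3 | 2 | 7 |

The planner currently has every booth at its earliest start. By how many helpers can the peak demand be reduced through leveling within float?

Early-start peak: h1:8  h2:7  h3:7  h4:7  h5:4  h6:4  h7:0  h8:0  h9:0 ⇒ 8.
Leveled (Item 3@1, Item 2@2, Item 1@6, Item 4@2): h1:4  h2:7  h3:7  h4:7  h5:4  h6:4  h7:4  h8:0  h9:0 ⇒ 7.
Reduction 8 − 7 = 1.

1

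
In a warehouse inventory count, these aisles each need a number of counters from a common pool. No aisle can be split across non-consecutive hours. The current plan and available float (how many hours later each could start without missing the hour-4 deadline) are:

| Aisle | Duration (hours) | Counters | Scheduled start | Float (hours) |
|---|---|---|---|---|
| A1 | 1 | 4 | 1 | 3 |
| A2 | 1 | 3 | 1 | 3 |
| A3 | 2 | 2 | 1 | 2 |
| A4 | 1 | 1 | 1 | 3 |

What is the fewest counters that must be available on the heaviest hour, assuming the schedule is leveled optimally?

4

Early-start (A1@1, A2@1, A3@1, A4@1) gives peak 10: h1:10  h2:2  h3:0  h4:0.
Shift A2→2, A3→3, A4→2.
Schedule A1@1, A2@2, A3@3, A4@2: h1:4  h2:4  h3:2  h4:2 — peak 4.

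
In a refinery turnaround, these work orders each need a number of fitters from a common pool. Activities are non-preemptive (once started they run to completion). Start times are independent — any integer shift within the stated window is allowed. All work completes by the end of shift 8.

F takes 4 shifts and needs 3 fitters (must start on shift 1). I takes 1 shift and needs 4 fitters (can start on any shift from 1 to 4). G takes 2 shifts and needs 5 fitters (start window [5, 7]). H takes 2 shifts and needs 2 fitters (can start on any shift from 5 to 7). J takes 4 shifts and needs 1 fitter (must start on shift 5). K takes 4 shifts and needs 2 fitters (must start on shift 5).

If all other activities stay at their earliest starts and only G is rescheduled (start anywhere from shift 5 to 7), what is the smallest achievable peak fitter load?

G@5: s1:7  s2:3  s3:3  s4:3  s5:10  s6:10  s7:3  s8:3 → peak 10
G@6: s1:7  s2:3  s3:3  s4:3  s5:5  s6:10  s7:8  s8:3 → peak 10
G@7: s1:7  s2:3  s3:3  s4:3  s5:5  s6:5  s7:8  s8:8 → peak 8
Best is G@7, peak 8.

8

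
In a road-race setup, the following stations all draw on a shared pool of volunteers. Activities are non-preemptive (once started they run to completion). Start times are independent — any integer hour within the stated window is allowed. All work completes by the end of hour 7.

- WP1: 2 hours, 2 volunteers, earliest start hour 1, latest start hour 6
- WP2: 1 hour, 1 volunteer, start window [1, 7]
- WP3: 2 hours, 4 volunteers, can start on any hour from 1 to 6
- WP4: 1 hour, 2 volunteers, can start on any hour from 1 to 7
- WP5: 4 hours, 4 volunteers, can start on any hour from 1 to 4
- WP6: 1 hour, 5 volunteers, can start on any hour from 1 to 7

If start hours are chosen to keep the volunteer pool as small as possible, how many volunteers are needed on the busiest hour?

6

Early-start (WP1@1, WP2@1, WP3@1, WP4@1, WP5@1, WP6@1) gives peak 18: h1:18  h2:10  h3:4  h4:4  h5:0  h6:0  h7:0.
Shift WP2→3, WP4→4, WP5→3, WP6→7.
Schedule WP1@1, WP2@3, WP3@1, WP4@4, WP5@3, WP6@7: h1:6  h2:6  h3:5  h4:6  h5:4  h6:4  h7:5 — peak 6.
Total volunteer-hours = 36 over 7 hours ⇒ peak ≥ ⌈36/7⌉ = 6, so 6 is optimal.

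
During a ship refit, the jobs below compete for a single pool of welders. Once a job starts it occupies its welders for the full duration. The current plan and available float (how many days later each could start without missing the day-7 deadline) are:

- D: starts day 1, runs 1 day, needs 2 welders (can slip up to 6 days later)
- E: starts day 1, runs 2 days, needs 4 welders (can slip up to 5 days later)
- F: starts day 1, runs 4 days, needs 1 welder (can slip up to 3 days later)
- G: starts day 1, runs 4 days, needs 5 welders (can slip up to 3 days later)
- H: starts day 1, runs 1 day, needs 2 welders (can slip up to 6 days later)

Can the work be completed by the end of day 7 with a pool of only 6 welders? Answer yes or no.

Schedule D@1, E@1, F@2, G@3, H@7: d1:6  d2:5  d3:6  d4:6  d5:6  d6:5  d7:2 — peak 6 ≤ 6.

yes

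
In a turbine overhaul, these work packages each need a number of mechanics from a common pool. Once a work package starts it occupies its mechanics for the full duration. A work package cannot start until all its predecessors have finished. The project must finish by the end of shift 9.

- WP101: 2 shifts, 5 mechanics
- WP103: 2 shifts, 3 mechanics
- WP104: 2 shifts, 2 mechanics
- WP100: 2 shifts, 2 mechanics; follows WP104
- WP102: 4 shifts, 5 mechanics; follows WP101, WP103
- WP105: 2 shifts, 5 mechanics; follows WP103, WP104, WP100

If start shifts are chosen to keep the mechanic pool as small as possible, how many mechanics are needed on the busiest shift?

Early-start (WP101@1, WP103@1, WP104@1, WP100@3, WP102@3, WP105@5) gives peak 10: s1:10  s2:10  s3:7  s4:7  s5:10  s6:10  s7:0  s8:0  s9:0.
Shift WP104→3, WP100→5, WP105→7.
Schedule WP101@1, WP103@1, WP104@3, WP100@5, WP102@3, WP105@7: s1:8  s2:8  s3:7  s4:7  s5:7  s6:7  s7:5  s8:5  s9:0 — peak 8.

8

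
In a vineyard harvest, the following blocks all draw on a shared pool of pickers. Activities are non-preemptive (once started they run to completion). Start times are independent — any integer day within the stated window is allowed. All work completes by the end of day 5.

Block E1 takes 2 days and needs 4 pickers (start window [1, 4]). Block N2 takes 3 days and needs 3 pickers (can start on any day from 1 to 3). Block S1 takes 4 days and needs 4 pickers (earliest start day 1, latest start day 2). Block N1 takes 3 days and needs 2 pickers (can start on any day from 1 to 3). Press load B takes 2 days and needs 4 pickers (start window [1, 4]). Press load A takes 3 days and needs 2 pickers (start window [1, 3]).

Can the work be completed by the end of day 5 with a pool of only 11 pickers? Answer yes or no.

The minimum achievable peak is 12; 11 < 12, so no feasible schedule stays within the cap.

no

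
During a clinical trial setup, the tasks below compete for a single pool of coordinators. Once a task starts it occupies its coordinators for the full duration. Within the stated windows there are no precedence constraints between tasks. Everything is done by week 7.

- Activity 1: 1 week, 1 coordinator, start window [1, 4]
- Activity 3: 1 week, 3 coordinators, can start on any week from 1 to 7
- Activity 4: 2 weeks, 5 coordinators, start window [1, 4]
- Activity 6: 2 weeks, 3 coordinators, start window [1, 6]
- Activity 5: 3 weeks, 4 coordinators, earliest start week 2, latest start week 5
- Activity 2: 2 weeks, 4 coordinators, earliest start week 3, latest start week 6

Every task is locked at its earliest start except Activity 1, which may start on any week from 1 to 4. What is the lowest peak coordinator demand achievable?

12

Activity 1@1: w1:12  w2:12  w3:8  w4:8  w5:0  w6:0  w7:0 → peak 12
Activity 1@2: w1:11  w2:13  w3:8  w4:8  w5:0  w6:0  w7:0 → peak 13
Activity 1@3: w1:11  w2:12  w3:9  w4:8  w5:0  w6:0  w7:0 → peak 12
Activity 1@4: w1:11  w2:12  w3:8  w4:9  w5:0  w6:0  w7:0 → peak 12
Best is Activity 1@1, peak 12.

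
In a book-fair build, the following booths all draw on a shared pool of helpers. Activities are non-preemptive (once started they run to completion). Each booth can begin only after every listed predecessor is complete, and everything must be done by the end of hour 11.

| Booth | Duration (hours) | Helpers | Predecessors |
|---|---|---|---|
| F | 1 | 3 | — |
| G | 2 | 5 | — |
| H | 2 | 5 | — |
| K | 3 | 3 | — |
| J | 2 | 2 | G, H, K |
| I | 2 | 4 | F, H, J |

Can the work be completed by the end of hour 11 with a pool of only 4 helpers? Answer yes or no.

The minimum achievable peak is 5; 4 < 5, so no feasible schedule stays within the cap.

no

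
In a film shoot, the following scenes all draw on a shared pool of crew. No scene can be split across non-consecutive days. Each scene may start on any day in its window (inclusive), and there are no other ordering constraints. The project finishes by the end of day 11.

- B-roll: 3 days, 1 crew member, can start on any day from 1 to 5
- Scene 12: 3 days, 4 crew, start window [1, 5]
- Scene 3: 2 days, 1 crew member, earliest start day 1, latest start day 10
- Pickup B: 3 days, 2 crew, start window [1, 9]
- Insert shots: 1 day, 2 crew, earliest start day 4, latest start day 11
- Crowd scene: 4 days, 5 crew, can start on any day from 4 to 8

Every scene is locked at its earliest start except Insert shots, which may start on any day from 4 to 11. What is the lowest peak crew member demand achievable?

Insert shots@4: d1:8  d2:8  d3:7  d4:7  d5:5  d6:5  d7:5  d8:0  d9:0  d10:0  d11:0 → peak 8
Insert shots@5: d1:8  d2:8  d3:7  d4:5  d5:7  d6:5  d7:5  d8:0  d9:0  d10:0  d11:0 → peak 8
Insert shots@6: d1:8  d2:8  d3:7  d4:5  d5:5  d6:7  d7:5  d8:0  d9:0  d10:0  d11:0 → peak 8
Insert shots@7: d1:8  d2:8  d3:7  d4:5  d5:5  d6:5  d7:7  d8:0  d9:0  d10:0  d11:0 → peak 8
Insert shots@8: d1:8  d2:8  d3:7  d4:5  d5:5  d6:5  d7:5  d8:2  d9:0  d10:0  d11:0 → peak 8
Insert shots@9: d1:8  d2:8  d3:7  d4:5  d5:5  d6:5  d7:5  d8:0  d9:2  d10:0  d11:0 → peak 8
Insert shots@10: d1:8  d2:8  d3:7  d4:5  d5:5  d6:5  d7:5  d8:0  d9:0  d10:2  d11:0 → peak 8
Insert shots@11: d1:8  d2:8  d3:7  d4:5  d5:5  d6:5  d7:5  d8:0  d9:0  d10:0  d11:2 → peak 8
Best is Insert shots@4, peak 8.

8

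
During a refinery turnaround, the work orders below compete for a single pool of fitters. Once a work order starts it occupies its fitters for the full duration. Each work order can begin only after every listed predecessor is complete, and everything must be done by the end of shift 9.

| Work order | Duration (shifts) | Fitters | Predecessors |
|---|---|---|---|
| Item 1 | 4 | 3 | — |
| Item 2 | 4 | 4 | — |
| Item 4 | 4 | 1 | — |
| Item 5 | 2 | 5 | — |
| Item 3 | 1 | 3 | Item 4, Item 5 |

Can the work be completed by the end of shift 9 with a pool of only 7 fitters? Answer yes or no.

yes

Schedule Item 1@1, Item 2@1, Item 4@5, Item 5@5, Item 3@9: s1:7  s2:7  s3:7  s4:7  s5:6  s6:6  s7:1  s8:1  s9:3 — peak 7 ≤ 7.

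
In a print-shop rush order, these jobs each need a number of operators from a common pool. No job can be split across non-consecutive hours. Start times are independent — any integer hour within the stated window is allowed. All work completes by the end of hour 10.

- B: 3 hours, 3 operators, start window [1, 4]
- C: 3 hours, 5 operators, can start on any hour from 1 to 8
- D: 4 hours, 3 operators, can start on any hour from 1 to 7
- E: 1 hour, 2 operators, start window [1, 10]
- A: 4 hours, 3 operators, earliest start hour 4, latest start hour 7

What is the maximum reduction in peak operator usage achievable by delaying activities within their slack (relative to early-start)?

Early-start peak: h1:13  h2:11  h3:11  h4:6  h5:3  h6:3  h7:3  h8:0  h9:0  h10:0 ⇒ 13.
Leveled (B@1, C@4, D@7, E@1, A@7): h1:5  h2:3  h3:3  h4:5  h5:5  h6:5  h7:6  h8:6  h9:6  h10:6 ⇒ 6.
Reduction 13 − 6 = 7.

7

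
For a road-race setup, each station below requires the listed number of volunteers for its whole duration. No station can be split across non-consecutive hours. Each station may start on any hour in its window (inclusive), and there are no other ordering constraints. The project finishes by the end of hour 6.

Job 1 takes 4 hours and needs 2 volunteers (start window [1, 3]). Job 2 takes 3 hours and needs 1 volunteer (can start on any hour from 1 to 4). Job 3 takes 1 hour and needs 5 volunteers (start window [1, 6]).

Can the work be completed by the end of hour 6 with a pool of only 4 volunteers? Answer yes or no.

no

The minimum achievable peak is 5; 4 < 5, so no feasible schedule stays within the cap.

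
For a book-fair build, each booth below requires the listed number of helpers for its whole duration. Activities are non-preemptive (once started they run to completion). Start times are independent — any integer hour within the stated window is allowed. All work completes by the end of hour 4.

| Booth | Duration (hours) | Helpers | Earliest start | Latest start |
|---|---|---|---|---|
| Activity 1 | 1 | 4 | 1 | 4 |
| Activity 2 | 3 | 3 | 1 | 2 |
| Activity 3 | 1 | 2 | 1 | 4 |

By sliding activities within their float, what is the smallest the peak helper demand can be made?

Early-start (Activity 1@1, Activity 2@1, Activity 3@1) gives peak 9: h1:9  h2:3  h3:3  h4:0.
Shift Activity 2→2, Activity 3→2.
Schedule Activity 1@1, Activity 2@2, Activity 3@2: h1:4  h2:5  h3:3  h4:3 — peak 5.

5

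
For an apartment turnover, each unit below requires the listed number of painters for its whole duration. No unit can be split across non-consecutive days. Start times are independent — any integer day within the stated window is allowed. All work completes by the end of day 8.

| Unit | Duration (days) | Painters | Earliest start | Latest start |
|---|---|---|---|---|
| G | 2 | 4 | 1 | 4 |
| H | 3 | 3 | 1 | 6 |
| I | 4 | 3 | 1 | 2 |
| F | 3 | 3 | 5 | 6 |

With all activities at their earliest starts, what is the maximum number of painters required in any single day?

10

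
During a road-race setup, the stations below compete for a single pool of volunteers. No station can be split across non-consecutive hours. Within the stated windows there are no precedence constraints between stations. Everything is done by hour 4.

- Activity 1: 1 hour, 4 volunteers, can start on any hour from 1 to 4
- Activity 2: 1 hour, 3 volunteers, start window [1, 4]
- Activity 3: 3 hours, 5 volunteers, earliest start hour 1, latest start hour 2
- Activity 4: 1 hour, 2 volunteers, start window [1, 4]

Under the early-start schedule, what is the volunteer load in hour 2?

At early start, hour 2 has: Activity 3.
Demand: 5 = 5.

5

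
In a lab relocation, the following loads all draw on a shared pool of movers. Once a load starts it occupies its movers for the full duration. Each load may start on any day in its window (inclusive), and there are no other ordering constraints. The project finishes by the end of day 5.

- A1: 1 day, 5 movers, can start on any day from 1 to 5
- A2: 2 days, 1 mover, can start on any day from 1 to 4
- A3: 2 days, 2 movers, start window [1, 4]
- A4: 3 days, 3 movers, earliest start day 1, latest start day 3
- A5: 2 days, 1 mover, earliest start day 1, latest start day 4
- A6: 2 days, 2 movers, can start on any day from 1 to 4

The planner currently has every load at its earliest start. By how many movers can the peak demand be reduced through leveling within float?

8

Early-start peak: d1:14  d2:9  d3:3  d4:0  d5:0 ⇒ 14.
Leveled (A1@1, A2@1, A3@2, A4@2, A5@3, A6@4): d1:6  d2:6  d3:6  d4:6  d5:2 ⇒ 6.
Reduction 14 − 6 = 8.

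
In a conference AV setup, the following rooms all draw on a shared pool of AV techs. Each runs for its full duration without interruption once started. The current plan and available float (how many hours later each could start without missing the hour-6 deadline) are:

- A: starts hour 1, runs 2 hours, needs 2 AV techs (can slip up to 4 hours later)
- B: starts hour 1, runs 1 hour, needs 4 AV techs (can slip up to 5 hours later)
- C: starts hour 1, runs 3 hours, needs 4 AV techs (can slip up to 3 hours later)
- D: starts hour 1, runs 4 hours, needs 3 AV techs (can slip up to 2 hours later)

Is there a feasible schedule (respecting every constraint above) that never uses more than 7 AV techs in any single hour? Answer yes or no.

yes

Schedule A@1, B@1, C@2, D@3: h1:6  h2:6  h3:7  h4:7  h5:3  h6:3 — peak 7 ≤ 7.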